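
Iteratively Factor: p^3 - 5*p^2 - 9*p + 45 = (p + 3)*(p^2 - 8*p + 15) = (p - 3)*(p + 3)*(p - 5)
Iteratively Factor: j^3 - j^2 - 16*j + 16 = (j - 4)*(j^2 + 3*j - 4) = (j - 4)*(j - 1)*(j + 4)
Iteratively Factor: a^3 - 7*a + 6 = (a - 1)*(a^2 + a - 6) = (a - 1)*(a + 3)*(a - 2)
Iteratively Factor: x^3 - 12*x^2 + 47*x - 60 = (x - 3)*(x^2 - 9*x + 20) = (x - 5)*(x - 3)*(x - 4)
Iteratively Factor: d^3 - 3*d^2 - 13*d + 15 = (d + 3)*(d^2 - 6*d + 5) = (d - 1)*(d + 3)*(d - 5)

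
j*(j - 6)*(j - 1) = j^3 - 7*j^2 + 6*j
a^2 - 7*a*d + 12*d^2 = (a - 4*d)*(a - 3*d)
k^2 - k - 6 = (k - 3)*(k + 2)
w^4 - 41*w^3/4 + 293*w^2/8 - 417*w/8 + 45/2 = (w - 4)*(w - 3)*(w - 5/2)*(w - 3/4)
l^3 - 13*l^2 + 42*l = l*(l - 7)*(l - 6)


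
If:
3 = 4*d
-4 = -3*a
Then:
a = 4/3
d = 3/4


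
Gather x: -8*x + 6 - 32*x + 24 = 30 - 40*x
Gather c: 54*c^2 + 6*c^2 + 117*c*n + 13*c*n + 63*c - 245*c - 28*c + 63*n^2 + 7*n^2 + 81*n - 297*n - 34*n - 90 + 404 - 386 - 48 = 60*c^2 + c*(130*n - 210) + 70*n^2 - 250*n - 120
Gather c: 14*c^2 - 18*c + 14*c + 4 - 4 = 14*c^2 - 4*c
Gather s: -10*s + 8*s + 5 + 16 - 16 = 5 - 2*s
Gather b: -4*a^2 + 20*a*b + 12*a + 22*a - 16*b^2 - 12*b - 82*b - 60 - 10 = -4*a^2 + 34*a - 16*b^2 + b*(20*a - 94) - 70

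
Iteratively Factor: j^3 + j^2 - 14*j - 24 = (j + 2)*(j^2 - j - 12) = (j + 2)*(j + 3)*(j - 4)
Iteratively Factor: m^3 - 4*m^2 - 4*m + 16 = (m - 2)*(m^2 - 2*m - 8) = (m - 4)*(m - 2)*(m + 2)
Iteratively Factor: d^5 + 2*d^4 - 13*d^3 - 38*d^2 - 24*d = (d)*(d^4 + 2*d^3 - 13*d^2 - 38*d - 24) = d*(d + 2)*(d^3 - 13*d - 12) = d*(d - 4)*(d + 2)*(d^2 + 4*d + 3) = d*(d - 4)*(d + 2)*(d + 3)*(d + 1)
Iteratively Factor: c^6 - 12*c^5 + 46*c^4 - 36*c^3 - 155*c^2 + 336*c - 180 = (c - 3)*(c^5 - 9*c^4 + 19*c^3 + 21*c^2 - 92*c + 60) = (c - 3)^2*(c^4 - 6*c^3 + c^2 + 24*c - 20) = (c - 3)^2*(c + 2)*(c^3 - 8*c^2 + 17*c - 10) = (c - 5)*(c - 3)^2*(c + 2)*(c^2 - 3*c + 2) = (c - 5)*(c - 3)^2*(c - 1)*(c + 2)*(c - 2)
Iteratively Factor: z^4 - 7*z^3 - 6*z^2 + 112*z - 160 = (z - 4)*(z^3 - 3*z^2 - 18*z + 40) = (z - 4)*(z + 4)*(z^2 - 7*z + 10) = (z - 4)*(z - 2)*(z + 4)*(z - 5)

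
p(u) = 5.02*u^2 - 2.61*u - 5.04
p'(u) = 10.04*u - 2.61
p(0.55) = -4.96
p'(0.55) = 2.91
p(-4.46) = 106.46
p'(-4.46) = -47.39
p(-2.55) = 34.26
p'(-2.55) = -28.21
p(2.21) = 13.71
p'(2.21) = 19.58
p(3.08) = 34.54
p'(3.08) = 28.31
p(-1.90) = 18.04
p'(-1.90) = -21.69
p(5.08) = 111.25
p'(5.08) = 48.39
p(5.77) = 147.03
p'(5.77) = 55.32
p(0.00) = -5.04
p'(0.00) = -2.61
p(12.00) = 686.52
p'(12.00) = 117.87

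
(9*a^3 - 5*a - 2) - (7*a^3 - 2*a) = 2*a^3 - 3*a - 2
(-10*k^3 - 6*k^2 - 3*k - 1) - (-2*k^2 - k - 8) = -10*k^3 - 4*k^2 - 2*k + 7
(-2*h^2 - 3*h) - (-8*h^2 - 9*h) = 6*h^2 + 6*h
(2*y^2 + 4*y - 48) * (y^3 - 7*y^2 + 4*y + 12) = 2*y^5 - 10*y^4 - 68*y^3 + 376*y^2 - 144*y - 576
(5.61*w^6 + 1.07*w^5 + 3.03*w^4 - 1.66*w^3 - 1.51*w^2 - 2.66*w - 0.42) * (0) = 0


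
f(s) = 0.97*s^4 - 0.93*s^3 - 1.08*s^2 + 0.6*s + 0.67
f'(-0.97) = -3.47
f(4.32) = 245.97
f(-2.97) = 89.20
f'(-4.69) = -450.91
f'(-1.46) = -14.27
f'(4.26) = 240.72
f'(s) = 3.88*s^3 - 2.79*s^2 - 2.16*s + 0.6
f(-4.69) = 539.35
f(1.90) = 4.17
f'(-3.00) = -122.79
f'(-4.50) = -399.74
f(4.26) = 231.18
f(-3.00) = 92.83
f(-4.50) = 458.61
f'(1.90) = 13.04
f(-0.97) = 0.78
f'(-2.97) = -119.24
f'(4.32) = 252.01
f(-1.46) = 4.79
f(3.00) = 46.21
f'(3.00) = 73.77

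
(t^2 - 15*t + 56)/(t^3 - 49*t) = (t - 8)/(t*(t + 7))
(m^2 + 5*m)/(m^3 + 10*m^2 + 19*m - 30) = m/(m^2 + 5*m - 6)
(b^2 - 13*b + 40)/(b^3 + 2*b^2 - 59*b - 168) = (b - 5)/(b^2 + 10*b + 21)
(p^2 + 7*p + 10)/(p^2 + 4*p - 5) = (p + 2)/(p - 1)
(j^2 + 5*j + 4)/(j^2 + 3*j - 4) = (j + 1)/(j - 1)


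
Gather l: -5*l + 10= 10 - 5*l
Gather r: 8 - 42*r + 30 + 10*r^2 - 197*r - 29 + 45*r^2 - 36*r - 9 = 55*r^2 - 275*r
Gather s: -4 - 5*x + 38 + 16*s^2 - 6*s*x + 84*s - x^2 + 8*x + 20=16*s^2 + s*(84 - 6*x) - x^2 + 3*x + 54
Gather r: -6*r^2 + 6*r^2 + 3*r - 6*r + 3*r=0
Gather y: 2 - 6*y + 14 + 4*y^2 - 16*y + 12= 4*y^2 - 22*y + 28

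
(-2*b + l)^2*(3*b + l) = 12*b^3 - 8*b^2*l - b*l^2 + l^3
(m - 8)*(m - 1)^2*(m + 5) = m^4 - 5*m^3 - 33*m^2 + 77*m - 40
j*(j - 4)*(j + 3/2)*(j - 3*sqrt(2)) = j^4 - 3*sqrt(2)*j^3 - 5*j^3/2 - 6*j^2 + 15*sqrt(2)*j^2/2 + 18*sqrt(2)*j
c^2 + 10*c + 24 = (c + 4)*(c + 6)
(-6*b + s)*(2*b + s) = -12*b^2 - 4*b*s + s^2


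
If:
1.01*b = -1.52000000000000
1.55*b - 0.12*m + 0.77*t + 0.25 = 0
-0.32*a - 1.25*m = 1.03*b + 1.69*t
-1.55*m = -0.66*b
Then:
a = -6.41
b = -1.50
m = -0.64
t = 2.60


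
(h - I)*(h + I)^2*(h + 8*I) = h^4 + 9*I*h^3 - 7*h^2 + 9*I*h - 8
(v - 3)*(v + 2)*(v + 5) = v^3 + 4*v^2 - 11*v - 30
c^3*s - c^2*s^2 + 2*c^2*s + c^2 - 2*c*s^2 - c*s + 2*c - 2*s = (c + 2)*(c - s)*(c*s + 1)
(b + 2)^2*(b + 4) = b^3 + 8*b^2 + 20*b + 16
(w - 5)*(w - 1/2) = w^2 - 11*w/2 + 5/2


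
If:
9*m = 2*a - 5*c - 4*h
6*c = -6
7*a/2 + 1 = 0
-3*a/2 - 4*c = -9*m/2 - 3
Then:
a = -2/7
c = -1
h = 135/28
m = -104/63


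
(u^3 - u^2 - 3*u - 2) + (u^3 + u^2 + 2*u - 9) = 2*u^3 - u - 11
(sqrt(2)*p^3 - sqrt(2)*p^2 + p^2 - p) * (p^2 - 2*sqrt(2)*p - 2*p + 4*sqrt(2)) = sqrt(2)*p^5 - 3*sqrt(2)*p^4 - 3*p^4 + 9*p^3 - 6*p^2 + 6*sqrt(2)*p^2 - 4*sqrt(2)*p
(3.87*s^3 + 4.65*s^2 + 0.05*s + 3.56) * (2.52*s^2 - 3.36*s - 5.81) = 9.7524*s^5 - 1.2852*s^4 - 37.9827*s^3 - 18.2133*s^2 - 12.2521*s - 20.6836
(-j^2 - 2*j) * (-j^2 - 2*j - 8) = j^4 + 4*j^3 + 12*j^2 + 16*j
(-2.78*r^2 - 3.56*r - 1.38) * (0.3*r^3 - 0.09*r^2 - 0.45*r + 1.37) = -0.834*r^5 - 0.8178*r^4 + 1.1574*r^3 - 2.0824*r^2 - 4.2562*r - 1.8906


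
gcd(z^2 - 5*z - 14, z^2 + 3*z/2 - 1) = z + 2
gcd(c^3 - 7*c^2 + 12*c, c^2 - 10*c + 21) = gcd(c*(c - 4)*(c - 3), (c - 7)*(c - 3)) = c - 3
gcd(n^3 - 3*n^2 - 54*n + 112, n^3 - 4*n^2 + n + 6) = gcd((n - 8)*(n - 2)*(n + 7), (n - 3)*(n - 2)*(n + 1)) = n - 2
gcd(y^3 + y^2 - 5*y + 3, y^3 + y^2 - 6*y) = y + 3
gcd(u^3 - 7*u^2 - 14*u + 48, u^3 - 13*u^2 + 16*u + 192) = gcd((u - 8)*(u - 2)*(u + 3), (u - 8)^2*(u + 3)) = u^2 - 5*u - 24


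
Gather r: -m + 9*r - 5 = -m + 9*r - 5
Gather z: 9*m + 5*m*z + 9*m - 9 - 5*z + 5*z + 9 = 5*m*z + 18*m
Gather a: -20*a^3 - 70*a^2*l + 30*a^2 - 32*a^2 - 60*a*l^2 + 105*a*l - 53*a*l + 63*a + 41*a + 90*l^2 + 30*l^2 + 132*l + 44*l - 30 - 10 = -20*a^3 + a^2*(-70*l - 2) + a*(-60*l^2 + 52*l + 104) + 120*l^2 + 176*l - 40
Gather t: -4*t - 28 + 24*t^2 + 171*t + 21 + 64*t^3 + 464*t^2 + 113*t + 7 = 64*t^3 + 488*t^2 + 280*t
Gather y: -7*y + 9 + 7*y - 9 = 0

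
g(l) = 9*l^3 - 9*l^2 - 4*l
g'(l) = 27*l^2 - 18*l - 4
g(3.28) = 207.64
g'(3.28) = 227.44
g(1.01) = -3.95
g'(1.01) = 5.36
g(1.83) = 17.70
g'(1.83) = 53.48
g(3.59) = 286.06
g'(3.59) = 279.36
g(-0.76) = -6.11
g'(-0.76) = 25.28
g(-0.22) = 0.35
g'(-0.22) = 1.27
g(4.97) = 862.68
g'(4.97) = 573.46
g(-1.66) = -59.33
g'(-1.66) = 100.28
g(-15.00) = -32340.00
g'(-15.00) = 6341.00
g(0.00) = 0.00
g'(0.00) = -4.00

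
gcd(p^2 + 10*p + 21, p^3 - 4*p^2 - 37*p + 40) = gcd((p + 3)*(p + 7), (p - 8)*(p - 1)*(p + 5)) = 1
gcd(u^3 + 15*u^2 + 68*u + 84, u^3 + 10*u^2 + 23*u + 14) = u^2 + 9*u + 14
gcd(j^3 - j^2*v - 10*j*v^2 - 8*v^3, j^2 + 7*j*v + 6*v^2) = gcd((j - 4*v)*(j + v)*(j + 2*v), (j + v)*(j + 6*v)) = j + v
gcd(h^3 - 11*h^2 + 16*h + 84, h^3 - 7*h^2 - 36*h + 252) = h^2 - 13*h + 42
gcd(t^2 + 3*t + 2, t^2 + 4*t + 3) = t + 1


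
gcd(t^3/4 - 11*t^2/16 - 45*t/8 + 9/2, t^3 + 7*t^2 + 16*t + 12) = 1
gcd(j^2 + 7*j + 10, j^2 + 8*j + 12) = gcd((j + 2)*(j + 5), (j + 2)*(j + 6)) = j + 2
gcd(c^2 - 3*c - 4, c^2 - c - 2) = c + 1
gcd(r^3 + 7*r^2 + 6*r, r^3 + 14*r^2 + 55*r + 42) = r^2 + 7*r + 6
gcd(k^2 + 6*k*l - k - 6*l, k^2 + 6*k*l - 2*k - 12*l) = k + 6*l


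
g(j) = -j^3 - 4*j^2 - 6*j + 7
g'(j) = -3*j^2 - 8*j - 6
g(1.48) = -13.88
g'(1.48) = -24.41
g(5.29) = -284.71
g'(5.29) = -132.27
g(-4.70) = 50.66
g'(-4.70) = -34.67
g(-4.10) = 33.28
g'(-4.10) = -23.63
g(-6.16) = 125.92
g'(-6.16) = -70.56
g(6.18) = -418.88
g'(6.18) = -170.02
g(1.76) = -21.40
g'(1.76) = -29.37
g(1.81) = -22.89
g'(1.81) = -30.31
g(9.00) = -1100.00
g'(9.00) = -321.00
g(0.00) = 7.00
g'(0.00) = -6.00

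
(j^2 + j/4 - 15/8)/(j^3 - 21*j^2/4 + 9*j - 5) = (j + 3/2)/(j^2 - 4*j + 4)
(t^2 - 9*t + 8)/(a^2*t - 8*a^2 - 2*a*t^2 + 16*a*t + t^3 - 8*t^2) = (t - 1)/(a^2 - 2*a*t + t^2)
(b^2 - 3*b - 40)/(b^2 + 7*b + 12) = (b^2 - 3*b - 40)/(b^2 + 7*b + 12)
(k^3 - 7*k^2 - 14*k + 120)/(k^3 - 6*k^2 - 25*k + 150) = (k + 4)/(k + 5)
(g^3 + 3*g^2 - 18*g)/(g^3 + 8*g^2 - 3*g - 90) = g/(g + 5)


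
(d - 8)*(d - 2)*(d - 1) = d^3 - 11*d^2 + 26*d - 16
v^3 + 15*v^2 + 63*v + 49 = (v + 1)*(v + 7)^2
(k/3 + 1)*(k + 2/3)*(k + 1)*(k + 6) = k^4/3 + 32*k^3/9 + 101*k^2/9 + 12*k + 4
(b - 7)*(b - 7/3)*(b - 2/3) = b^3 - 10*b^2 + 203*b/9 - 98/9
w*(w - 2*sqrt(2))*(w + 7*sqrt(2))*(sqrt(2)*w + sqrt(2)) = sqrt(2)*w^4 + sqrt(2)*w^3 + 10*w^3 - 28*sqrt(2)*w^2 + 10*w^2 - 28*sqrt(2)*w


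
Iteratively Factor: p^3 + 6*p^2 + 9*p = (p + 3)*(p^2 + 3*p) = p*(p + 3)*(p + 3)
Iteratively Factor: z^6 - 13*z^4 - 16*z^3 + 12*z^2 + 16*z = (z + 1)*(z^5 - z^4 - 12*z^3 - 4*z^2 + 16*z) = (z + 1)*(z + 2)*(z^4 - 3*z^3 - 6*z^2 + 8*z) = (z - 1)*(z + 1)*(z + 2)*(z^3 - 2*z^2 - 8*z) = z*(z - 1)*(z + 1)*(z + 2)*(z^2 - 2*z - 8) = z*(z - 1)*(z + 1)*(z + 2)^2*(z - 4)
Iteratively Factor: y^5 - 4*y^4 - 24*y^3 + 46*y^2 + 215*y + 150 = (y - 5)*(y^4 + y^3 - 19*y^2 - 49*y - 30) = (y - 5)^2*(y^3 + 6*y^2 + 11*y + 6) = (y - 5)^2*(y + 1)*(y^2 + 5*y + 6) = (y - 5)^2*(y + 1)*(y + 2)*(y + 3)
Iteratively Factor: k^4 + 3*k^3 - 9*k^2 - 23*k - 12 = (k + 1)*(k^3 + 2*k^2 - 11*k - 12) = (k + 1)*(k + 4)*(k^2 - 2*k - 3) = (k + 1)^2*(k + 4)*(k - 3)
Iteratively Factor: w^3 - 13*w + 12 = (w + 4)*(w^2 - 4*w + 3) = (w - 1)*(w + 4)*(w - 3)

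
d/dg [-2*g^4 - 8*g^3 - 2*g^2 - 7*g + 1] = -8*g^3 - 24*g^2 - 4*g - 7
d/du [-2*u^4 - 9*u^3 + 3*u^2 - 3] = u*(-8*u^2 - 27*u + 6)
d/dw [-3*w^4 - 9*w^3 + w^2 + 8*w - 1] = -12*w^3 - 27*w^2 + 2*w + 8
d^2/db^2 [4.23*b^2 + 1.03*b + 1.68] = 8.46000000000000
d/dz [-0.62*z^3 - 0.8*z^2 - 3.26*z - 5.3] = -1.86*z^2 - 1.6*z - 3.26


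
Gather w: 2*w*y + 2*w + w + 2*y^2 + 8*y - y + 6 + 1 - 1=w*(2*y + 3) + 2*y^2 + 7*y + 6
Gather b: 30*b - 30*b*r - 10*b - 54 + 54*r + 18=b*(20 - 30*r) + 54*r - 36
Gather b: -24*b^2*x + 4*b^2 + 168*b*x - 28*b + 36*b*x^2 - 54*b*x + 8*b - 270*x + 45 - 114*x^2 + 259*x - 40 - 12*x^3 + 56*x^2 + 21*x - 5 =b^2*(4 - 24*x) + b*(36*x^2 + 114*x - 20) - 12*x^3 - 58*x^2 + 10*x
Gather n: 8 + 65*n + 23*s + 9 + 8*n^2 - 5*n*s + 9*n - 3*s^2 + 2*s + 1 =8*n^2 + n*(74 - 5*s) - 3*s^2 + 25*s + 18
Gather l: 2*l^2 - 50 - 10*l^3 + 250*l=-10*l^3 + 2*l^2 + 250*l - 50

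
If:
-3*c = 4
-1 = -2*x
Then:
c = -4/3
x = 1/2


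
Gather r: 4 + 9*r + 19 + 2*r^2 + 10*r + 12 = 2*r^2 + 19*r + 35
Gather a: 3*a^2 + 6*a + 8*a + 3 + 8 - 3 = 3*a^2 + 14*a + 8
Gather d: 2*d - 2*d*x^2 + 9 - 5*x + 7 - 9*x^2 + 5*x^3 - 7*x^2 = d*(2 - 2*x^2) + 5*x^3 - 16*x^2 - 5*x + 16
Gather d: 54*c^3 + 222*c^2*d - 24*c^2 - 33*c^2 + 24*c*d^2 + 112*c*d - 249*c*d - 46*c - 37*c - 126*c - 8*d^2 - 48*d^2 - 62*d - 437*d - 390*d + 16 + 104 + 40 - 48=54*c^3 - 57*c^2 - 209*c + d^2*(24*c - 56) + d*(222*c^2 - 137*c - 889) + 112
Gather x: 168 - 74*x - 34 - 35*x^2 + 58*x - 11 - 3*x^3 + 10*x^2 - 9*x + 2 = -3*x^3 - 25*x^2 - 25*x + 125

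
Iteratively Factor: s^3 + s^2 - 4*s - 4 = (s + 2)*(s^2 - s - 2) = (s - 2)*(s + 2)*(s + 1)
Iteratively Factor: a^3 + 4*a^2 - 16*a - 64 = (a + 4)*(a^2 - 16) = (a + 4)^2*(a - 4)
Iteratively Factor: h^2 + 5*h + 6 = (h + 2)*(h + 3)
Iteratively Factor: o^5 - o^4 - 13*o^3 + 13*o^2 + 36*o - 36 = (o + 2)*(o^4 - 3*o^3 - 7*o^2 + 27*o - 18) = (o - 2)*(o + 2)*(o^3 - o^2 - 9*o + 9) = (o - 2)*(o - 1)*(o + 2)*(o^2 - 9) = (o - 3)*(o - 2)*(o - 1)*(o + 2)*(o + 3)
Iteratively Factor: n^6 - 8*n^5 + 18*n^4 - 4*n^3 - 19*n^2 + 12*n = (n - 4)*(n^5 - 4*n^4 + 2*n^3 + 4*n^2 - 3*n) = (n - 4)*(n - 3)*(n^4 - n^3 - n^2 + n) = n*(n - 4)*(n - 3)*(n^3 - n^2 - n + 1) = n*(n - 4)*(n - 3)*(n - 1)*(n^2 - 1) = n*(n - 4)*(n - 3)*(n - 1)*(n + 1)*(n - 1)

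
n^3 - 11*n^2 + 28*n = n*(n - 7)*(n - 4)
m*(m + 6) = m^2 + 6*m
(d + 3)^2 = d^2 + 6*d + 9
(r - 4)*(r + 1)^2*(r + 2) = r^4 - 11*r^2 - 18*r - 8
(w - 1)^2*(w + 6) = w^3 + 4*w^2 - 11*w + 6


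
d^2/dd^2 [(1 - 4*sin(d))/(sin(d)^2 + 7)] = 2*(18*sin(d)^5 - 2*sin(d)^4 + 17*sin(d)^2 + 106*sin(d) + 27*sin(3*d) - sin(5*d) - 7)/(sin(d)^2 + 7)^3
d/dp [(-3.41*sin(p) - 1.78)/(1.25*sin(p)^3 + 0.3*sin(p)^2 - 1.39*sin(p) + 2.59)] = (8.525*sin(p)^3 + 7.698*sin(p)^2 + 1.068*sin(p) - 11.3061)*cos(p)/(1.5625*sin(p)^6 + 0.75*sin(p)^5 - 3.385*sin(p)^4 + 5.641*sin(p)^3 + 3.4861*sin(p)^2 - 7.2002*sin(p) + 6.7081)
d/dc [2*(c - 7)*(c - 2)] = 4*c - 18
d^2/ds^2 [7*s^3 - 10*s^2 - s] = 42*s - 20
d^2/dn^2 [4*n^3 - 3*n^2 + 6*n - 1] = 24*n - 6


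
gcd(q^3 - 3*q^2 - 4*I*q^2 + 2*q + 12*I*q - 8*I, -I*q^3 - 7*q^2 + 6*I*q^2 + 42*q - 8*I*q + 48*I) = 1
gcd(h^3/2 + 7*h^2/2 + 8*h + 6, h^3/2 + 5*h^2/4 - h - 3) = h^2 + 4*h + 4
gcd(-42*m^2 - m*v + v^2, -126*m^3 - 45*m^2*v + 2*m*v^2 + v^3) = -42*m^2 - m*v + v^2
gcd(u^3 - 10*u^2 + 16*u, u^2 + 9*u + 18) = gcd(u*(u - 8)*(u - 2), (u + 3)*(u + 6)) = 1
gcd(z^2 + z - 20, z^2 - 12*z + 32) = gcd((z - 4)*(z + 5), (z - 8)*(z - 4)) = z - 4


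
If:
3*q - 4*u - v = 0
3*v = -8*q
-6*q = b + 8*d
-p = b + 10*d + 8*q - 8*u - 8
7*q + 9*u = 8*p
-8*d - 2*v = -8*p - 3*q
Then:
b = -26176/15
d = 2696/15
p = 632/5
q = 256/5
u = 1088/15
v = -2048/15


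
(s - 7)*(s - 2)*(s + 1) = s^3 - 8*s^2 + 5*s + 14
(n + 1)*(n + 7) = n^2 + 8*n + 7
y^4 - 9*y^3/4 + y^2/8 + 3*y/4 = y*(y - 2)*(y - 3/4)*(y + 1/2)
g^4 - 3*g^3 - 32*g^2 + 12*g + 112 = (g - 7)*(g - 2)*(g + 2)*(g + 4)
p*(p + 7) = p^2 + 7*p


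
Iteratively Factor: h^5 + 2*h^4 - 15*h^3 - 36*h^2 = (h)*(h^4 + 2*h^3 - 15*h^2 - 36*h) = h*(h - 4)*(h^3 + 6*h^2 + 9*h) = h*(h - 4)*(h + 3)*(h^2 + 3*h) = h^2*(h - 4)*(h + 3)*(h + 3)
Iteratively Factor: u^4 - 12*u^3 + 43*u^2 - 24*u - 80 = (u - 4)*(u^3 - 8*u^2 + 11*u + 20) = (u - 4)^2*(u^2 - 4*u - 5) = (u - 4)^2*(u + 1)*(u - 5)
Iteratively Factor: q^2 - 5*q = (q)*(q - 5)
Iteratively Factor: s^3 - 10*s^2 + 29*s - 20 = (s - 1)*(s^2 - 9*s + 20) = (s - 4)*(s - 1)*(s - 5)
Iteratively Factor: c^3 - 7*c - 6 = (c - 3)*(c^2 + 3*c + 2) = (c - 3)*(c + 2)*(c + 1)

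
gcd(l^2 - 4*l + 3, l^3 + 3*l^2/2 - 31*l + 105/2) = l - 3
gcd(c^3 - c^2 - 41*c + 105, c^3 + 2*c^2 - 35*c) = c^2 + 2*c - 35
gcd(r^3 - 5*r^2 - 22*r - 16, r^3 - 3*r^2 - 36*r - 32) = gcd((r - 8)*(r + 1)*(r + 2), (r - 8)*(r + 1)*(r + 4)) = r^2 - 7*r - 8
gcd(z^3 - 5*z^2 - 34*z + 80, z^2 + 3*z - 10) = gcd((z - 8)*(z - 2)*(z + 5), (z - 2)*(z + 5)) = z^2 + 3*z - 10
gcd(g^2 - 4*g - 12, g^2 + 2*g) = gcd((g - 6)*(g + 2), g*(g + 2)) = g + 2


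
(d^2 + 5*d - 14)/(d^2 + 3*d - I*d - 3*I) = (d^2 + 5*d - 14)/(d^2 + d*(3 - I) - 3*I)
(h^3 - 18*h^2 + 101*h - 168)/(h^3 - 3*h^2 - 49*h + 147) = (h - 8)/(h + 7)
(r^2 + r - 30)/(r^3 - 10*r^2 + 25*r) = (r + 6)/(r*(r - 5))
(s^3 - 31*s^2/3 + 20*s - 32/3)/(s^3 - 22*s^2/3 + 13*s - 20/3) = (s - 8)/(s - 5)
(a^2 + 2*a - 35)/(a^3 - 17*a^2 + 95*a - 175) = (a + 7)/(a^2 - 12*a + 35)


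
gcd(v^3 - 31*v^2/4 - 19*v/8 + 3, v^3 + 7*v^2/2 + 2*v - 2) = v - 1/2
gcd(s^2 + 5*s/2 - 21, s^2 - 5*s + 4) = 1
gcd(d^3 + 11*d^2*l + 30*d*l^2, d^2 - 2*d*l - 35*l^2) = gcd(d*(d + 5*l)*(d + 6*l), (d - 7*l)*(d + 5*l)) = d + 5*l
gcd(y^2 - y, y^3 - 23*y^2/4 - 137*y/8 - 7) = 1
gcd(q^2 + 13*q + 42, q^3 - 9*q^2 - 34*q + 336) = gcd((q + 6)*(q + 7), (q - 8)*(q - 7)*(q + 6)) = q + 6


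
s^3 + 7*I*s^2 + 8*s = s*(s - I)*(s + 8*I)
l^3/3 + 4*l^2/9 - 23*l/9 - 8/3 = (l/3 + 1)*(l - 8/3)*(l + 1)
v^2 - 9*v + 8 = (v - 8)*(v - 1)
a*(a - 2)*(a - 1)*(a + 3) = a^4 - 7*a^2 + 6*a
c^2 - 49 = (c - 7)*(c + 7)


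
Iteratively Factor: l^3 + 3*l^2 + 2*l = (l)*(l^2 + 3*l + 2) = l*(l + 1)*(l + 2)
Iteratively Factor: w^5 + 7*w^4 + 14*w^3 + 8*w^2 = (w + 4)*(w^4 + 3*w^3 + 2*w^2) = w*(w + 4)*(w^3 + 3*w^2 + 2*w) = w^2*(w + 4)*(w^2 + 3*w + 2) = w^2*(w + 1)*(w + 4)*(w + 2)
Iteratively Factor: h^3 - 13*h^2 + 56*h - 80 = (h - 4)*(h^2 - 9*h + 20) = (h - 4)^2*(h - 5)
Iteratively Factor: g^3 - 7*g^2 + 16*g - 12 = (g - 2)*(g^2 - 5*g + 6) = (g - 3)*(g - 2)*(g - 2)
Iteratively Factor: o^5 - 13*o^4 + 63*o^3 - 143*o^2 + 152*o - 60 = (o - 5)*(o^4 - 8*o^3 + 23*o^2 - 28*o + 12) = (o - 5)*(o - 3)*(o^3 - 5*o^2 + 8*o - 4) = (o - 5)*(o - 3)*(o - 1)*(o^2 - 4*o + 4) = (o - 5)*(o - 3)*(o - 2)*(o - 1)*(o - 2)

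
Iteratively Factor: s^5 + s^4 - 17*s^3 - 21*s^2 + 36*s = (s + 3)*(s^4 - 2*s^3 - 11*s^2 + 12*s) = (s - 1)*(s + 3)*(s^3 - s^2 - 12*s) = s*(s - 1)*(s + 3)*(s^2 - s - 12) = s*(s - 4)*(s - 1)*(s + 3)*(s + 3)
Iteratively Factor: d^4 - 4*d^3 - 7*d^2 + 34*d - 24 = (d - 2)*(d^3 - 2*d^2 - 11*d + 12) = (d - 2)*(d + 3)*(d^2 - 5*d + 4) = (d - 4)*(d - 2)*(d + 3)*(d - 1)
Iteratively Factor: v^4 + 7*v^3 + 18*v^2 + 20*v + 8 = (v + 1)*(v^3 + 6*v^2 + 12*v + 8) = (v + 1)*(v + 2)*(v^2 + 4*v + 4) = (v + 1)*(v + 2)^2*(v + 2)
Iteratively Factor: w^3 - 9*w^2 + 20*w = (w - 5)*(w^2 - 4*w) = (w - 5)*(w - 4)*(w)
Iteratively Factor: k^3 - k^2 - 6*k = (k + 2)*(k^2 - 3*k) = k*(k + 2)*(k - 3)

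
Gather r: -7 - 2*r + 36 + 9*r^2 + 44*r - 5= 9*r^2 + 42*r + 24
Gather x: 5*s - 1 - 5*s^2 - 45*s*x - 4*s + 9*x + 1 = -5*s^2 + s + x*(9 - 45*s)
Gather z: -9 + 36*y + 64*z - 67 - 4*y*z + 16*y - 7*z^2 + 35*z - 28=52*y - 7*z^2 + z*(99 - 4*y) - 104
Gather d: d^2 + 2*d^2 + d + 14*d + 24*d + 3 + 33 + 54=3*d^2 + 39*d + 90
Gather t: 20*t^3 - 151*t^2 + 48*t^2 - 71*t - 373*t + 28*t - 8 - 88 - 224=20*t^3 - 103*t^2 - 416*t - 320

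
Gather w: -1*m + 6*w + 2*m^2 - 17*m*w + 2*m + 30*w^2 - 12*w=2*m^2 + m + 30*w^2 + w*(-17*m - 6)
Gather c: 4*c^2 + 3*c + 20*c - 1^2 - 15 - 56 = 4*c^2 + 23*c - 72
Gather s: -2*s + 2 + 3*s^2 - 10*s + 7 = 3*s^2 - 12*s + 9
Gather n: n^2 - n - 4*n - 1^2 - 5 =n^2 - 5*n - 6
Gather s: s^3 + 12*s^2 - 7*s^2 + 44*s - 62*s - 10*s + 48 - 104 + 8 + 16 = s^3 + 5*s^2 - 28*s - 32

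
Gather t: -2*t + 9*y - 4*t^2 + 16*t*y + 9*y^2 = -4*t^2 + t*(16*y - 2) + 9*y^2 + 9*y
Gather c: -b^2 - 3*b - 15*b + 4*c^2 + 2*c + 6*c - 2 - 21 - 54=-b^2 - 18*b + 4*c^2 + 8*c - 77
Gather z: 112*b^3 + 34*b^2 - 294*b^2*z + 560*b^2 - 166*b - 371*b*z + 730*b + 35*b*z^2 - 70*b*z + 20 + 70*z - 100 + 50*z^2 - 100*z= 112*b^3 + 594*b^2 + 564*b + z^2*(35*b + 50) + z*(-294*b^2 - 441*b - 30) - 80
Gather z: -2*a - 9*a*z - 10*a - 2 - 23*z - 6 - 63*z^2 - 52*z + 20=-12*a - 63*z^2 + z*(-9*a - 75) + 12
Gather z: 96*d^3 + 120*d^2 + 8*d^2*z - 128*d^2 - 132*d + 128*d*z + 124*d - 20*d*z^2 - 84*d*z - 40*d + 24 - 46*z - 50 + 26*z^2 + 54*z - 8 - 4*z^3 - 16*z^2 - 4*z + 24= 96*d^3 - 8*d^2 - 48*d - 4*z^3 + z^2*(10 - 20*d) + z*(8*d^2 + 44*d + 4) - 10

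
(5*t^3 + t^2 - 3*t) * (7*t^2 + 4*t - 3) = 35*t^5 + 27*t^4 - 32*t^3 - 15*t^2 + 9*t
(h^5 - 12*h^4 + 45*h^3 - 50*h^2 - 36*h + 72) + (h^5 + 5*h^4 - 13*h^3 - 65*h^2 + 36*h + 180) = 2*h^5 - 7*h^4 + 32*h^3 - 115*h^2 + 252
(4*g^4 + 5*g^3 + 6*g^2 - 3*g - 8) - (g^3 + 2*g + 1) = 4*g^4 + 4*g^3 + 6*g^2 - 5*g - 9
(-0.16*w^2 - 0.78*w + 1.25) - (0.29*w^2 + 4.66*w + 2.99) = -0.45*w^2 - 5.44*w - 1.74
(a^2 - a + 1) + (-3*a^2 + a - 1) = -2*a^2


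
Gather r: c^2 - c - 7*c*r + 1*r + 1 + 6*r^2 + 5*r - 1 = c^2 - c + 6*r^2 + r*(6 - 7*c)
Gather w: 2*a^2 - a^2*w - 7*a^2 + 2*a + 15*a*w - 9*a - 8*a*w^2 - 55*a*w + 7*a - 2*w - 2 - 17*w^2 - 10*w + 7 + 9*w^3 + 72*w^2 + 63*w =-5*a^2 + 9*w^3 + w^2*(55 - 8*a) + w*(-a^2 - 40*a + 51) + 5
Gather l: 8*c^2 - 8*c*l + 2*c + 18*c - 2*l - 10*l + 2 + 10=8*c^2 + 20*c + l*(-8*c - 12) + 12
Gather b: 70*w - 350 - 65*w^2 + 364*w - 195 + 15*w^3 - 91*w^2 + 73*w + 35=15*w^3 - 156*w^2 + 507*w - 510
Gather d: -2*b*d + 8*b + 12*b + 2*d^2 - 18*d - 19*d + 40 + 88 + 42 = 20*b + 2*d^2 + d*(-2*b - 37) + 170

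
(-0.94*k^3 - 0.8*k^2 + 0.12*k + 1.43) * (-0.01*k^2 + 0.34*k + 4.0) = 0.0094*k^5 - 0.3116*k^4 - 4.0332*k^3 - 3.1735*k^2 + 0.9662*k + 5.72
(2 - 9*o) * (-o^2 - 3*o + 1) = 9*o^3 + 25*o^2 - 15*o + 2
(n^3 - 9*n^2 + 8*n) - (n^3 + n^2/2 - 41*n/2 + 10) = -19*n^2/2 + 57*n/2 - 10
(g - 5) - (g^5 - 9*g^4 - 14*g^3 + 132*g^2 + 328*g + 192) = -g^5 + 9*g^4 + 14*g^3 - 132*g^2 - 327*g - 197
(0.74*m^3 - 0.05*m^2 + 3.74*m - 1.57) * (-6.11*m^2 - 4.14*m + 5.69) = -4.5214*m^5 - 2.7581*m^4 - 18.4338*m^3 - 6.1754*m^2 + 27.7804*m - 8.9333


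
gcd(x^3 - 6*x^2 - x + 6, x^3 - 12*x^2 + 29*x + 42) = x^2 - 5*x - 6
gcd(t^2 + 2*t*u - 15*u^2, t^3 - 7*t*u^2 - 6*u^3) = t - 3*u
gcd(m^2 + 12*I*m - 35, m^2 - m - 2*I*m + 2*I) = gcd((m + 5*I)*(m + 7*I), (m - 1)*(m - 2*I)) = 1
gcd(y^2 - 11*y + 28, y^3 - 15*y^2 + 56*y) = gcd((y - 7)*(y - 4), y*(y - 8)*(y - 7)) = y - 7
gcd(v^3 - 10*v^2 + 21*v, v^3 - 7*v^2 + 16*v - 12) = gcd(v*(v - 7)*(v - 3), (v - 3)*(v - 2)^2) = v - 3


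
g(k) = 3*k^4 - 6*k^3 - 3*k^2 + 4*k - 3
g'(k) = 12*k^3 - 18*k^2 - 6*k + 4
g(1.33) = -7.72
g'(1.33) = -7.59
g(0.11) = -2.60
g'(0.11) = 3.14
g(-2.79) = 274.57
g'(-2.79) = -379.99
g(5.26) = 1358.34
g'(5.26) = 1220.80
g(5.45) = 1605.14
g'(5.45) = 1379.20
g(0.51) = -2.33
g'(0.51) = -2.15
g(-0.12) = -3.51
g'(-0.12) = 4.44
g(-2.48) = 173.63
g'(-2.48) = -274.86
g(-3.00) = 363.00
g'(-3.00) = -464.00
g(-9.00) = 23775.00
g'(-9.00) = -10148.00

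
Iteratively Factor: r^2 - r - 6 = (r + 2)*(r - 3)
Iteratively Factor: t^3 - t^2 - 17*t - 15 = (t + 3)*(t^2 - 4*t - 5) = (t - 5)*(t + 3)*(t + 1)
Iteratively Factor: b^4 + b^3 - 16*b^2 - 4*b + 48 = (b - 3)*(b^3 + 4*b^2 - 4*b - 16) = (b - 3)*(b - 2)*(b^2 + 6*b + 8) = (b - 3)*(b - 2)*(b + 2)*(b + 4)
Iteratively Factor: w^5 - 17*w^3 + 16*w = (w + 4)*(w^4 - 4*w^3 - w^2 + 4*w) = w*(w + 4)*(w^3 - 4*w^2 - w + 4) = w*(w - 4)*(w + 4)*(w^2 - 1) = w*(w - 4)*(w + 1)*(w + 4)*(w - 1)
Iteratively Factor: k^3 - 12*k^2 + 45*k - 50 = (k - 5)*(k^2 - 7*k + 10) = (k - 5)^2*(k - 2)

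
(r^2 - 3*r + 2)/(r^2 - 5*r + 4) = (r - 2)/(r - 4)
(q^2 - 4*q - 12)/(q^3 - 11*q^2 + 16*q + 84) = 1/(q - 7)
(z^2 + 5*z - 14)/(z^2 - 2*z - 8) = (-z^2 - 5*z + 14)/(-z^2 + 2*z + 8)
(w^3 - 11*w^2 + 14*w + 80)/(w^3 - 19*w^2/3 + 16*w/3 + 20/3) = 3*(w^2 - 6*w - 16)/(3*w^2 - 4*w - 4)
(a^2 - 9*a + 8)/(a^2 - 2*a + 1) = (a - 8)/(a - 1)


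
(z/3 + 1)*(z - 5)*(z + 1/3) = z^3/3 - 5*z^2/9 - 47*z/9 - 5/3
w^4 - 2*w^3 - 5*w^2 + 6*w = w*(w - 3)*(w - 1)*(w + 2)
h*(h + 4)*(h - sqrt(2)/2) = h^3 - sqrt(2)*h^2/2 + 4*h^2 - 2*sqrt(2)*h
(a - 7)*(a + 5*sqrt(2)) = a^2 - 7*a + 5*sqrt(2)*a - 35*sqrt(2)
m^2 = m^2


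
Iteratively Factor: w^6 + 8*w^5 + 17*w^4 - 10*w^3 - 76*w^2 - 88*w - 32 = (w + 4)*(w^5 + 4*w^4 + w^3 - 14*w^2 - 20*w - 8) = (w + 2)*(w + 4)*(w^4 + 2*w^3 - 3*w^2 - 8*w - 4) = (w + 2)^2*(w + 4)*(w^3 - 3*w - 2) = (w - 2)*(w + 2)^2*(w + 4)*(w^2 + 2*w + 1) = (w - 2)*(w + 1)*(w + 2)^2*(w + 4)*(w + 1)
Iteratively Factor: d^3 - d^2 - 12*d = (d + 3)*(d^2 - 4*d) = d*(d + 3)*(d - 4)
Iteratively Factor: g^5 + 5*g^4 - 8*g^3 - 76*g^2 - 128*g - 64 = (g + 2)*(g^4 + 3*g^3 - 14*g^2 - 48*g - 32) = (g + 2)*(g + 4)*(g^3 - g^2 - 10*g - 8) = (g + 1)*(g + 2)*(g + 4)*(g^2 - 2*g - 8) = (g + 1)*(g + 2)^2*(g + 4)*(g - 4)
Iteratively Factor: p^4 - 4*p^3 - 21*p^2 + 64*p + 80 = (p - 5)*(p^3 + p^2 - 16*p - 16) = (p - 5)*(p + 4)*(p^2 - 3*p - 4) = (p - 5)*(p - 4)*(p + 4)*(p + 1)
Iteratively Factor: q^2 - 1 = (q - 1)*(q + 1)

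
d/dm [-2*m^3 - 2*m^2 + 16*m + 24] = -6*m^2 - 4*m + 16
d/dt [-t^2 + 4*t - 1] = 4 - 2*t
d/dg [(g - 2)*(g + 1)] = 2*g - 1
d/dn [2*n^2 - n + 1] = 4*n - 1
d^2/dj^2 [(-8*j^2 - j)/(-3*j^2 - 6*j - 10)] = 10*(-27*j^3 - 144*j^2 - 18*j + 148)/(27*j^6 + 162*j^5 + 594*j^4 + 1296*j^3 + 1980*j^2 + 1800*j + 1000)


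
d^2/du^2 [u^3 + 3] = 6*u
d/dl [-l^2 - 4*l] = -2*l - 4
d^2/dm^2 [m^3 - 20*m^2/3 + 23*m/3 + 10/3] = 6*m - 40/3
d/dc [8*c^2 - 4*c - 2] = 16*c - 4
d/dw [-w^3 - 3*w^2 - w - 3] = -3*w^2 - 6*w - 1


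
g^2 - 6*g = g*(g - 6)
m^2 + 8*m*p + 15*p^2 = (m + 3*p)*(m + 5*p)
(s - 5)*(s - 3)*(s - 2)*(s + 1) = s^4 - 9*s^3 + 21*s^2 + s - 30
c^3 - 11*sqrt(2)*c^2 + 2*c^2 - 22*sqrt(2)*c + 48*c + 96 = (c + 2)*(c - 8*sqrt(2))*(c - 3*sqrt(2))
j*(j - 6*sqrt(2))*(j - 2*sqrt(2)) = j^3 - 8*sqrt(2)*j^2 + 24*j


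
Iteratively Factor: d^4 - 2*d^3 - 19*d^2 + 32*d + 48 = (d + 4)*(d^3 - 6*d^2 + 5*d + 12) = (d - 3)*(d + 4)*(d^2 - 3*d - 4) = (d - 3)*(d + 1)*(d + 4)*(d - 4)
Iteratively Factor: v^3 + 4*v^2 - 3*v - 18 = (v + 3)*(v^2 + v - 6) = (v - 2)*(v + 3)*(v + 3)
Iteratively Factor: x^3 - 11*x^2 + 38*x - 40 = (x - 2)*(x^2 - 9*x + 20) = (x - 4)*(x - 2)*(x - 5)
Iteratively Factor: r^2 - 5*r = (r - 5)*(r)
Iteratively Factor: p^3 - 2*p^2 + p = (p - 1)*(p^2 - p) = (p - 1)^2*(p)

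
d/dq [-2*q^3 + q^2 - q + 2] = -6*q^2 + 2*q - 1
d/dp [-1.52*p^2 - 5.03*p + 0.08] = -3.04*p - 5.03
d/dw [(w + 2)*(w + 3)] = 2*w + 5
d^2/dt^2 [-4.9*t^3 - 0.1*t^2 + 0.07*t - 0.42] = -29.4*t - 0.2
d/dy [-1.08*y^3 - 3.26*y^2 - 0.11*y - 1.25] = -3.24*y^2 - 6.52*y - 0.11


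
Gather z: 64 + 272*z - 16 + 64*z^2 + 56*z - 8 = 64*z^2 + 328*z + 40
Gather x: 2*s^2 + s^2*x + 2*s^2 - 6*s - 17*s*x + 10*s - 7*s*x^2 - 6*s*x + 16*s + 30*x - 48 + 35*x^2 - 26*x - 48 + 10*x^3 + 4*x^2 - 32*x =4*s^2 + 20*s + 10*x^3 + x^2*(39 - 7*s) + x*(s^2 - 23*s - 28) - 96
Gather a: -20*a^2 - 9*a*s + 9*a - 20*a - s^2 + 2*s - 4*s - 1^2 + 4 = -20*a^2 + a*(-9*s - 11) - s^2 - 2*s + 3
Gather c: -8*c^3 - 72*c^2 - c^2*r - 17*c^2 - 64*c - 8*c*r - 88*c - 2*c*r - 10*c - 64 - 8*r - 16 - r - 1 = -8*c^3 + c^2*(-r - 89) + c*(-10*r - 162) - 9*r - 81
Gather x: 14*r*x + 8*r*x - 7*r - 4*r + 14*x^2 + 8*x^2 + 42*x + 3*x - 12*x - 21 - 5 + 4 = -11*r + 22*x^2 + x*(22*r + 33) - 22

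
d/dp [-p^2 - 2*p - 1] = -2*p - 2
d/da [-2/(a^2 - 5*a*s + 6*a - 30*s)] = 2*(2*a - 5*s + 6)/(a^2 - 5*a*s + 6*a - 30*s)^2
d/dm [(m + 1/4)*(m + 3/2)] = 2*m + 7/4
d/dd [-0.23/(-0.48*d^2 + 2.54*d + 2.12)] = (0.5842 - 0.2208*d)/(-0.48*d^2 + 2.54*d + 2.12)^2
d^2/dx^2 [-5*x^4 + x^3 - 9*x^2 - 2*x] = -60*x^2 + 6*x - 18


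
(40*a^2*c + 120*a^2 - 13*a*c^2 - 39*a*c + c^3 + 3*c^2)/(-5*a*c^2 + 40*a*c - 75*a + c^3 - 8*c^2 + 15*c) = (-8*a*c - 24*a + c^2 + 3*c)/(c^2 - 8*c + 15)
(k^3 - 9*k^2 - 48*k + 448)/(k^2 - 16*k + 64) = k + 7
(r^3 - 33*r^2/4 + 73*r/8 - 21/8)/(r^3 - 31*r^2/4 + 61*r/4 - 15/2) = (2*r^2 - 15*r + 7)/(2*(r^2 - 7*r + 10))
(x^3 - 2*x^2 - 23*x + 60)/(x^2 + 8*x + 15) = (x^2 - 7*x + 12)/(x + 3)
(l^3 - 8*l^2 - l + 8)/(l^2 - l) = l - 7 - 8/l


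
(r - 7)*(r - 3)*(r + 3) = r^3 - 7*r^2 - 9*r + 63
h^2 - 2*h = h*(h - 2)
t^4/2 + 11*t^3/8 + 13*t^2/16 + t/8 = t*(t/2 + 1)*(t + 1/4)*(t + 1/2)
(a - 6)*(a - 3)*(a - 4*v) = a^3 - 4*a^2*v - 9*a^2 + 36*a*v + 18*a - 72*v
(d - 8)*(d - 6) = d^2 - 14*d + 48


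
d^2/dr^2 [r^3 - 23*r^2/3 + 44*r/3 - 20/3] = 6*r - 46/3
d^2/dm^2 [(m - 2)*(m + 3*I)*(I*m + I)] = 6*I*m - 6 - 2*I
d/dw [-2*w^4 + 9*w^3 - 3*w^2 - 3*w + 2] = -8*w^3 + 27*w^2 - 6*w - 3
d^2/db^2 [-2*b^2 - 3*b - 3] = -4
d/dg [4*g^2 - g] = 8*g - 1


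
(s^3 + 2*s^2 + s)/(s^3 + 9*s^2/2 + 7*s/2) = 2*(s + 1)/(2*s + 7)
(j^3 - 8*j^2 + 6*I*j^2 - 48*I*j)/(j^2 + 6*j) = (j^2 + j*(-8 + 6*I) - 48*I)/(j + 6)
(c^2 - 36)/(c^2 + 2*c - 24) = (c - 6)/(c - 4)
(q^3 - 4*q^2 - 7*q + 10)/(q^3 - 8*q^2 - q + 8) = (q^2 - 3*q - 10)/(q^2 - 7*q - 8)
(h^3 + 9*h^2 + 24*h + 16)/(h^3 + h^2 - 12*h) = (h^2 + 5*h + 4)/(h*(h - 3))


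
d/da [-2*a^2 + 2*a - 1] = 2 - 4*a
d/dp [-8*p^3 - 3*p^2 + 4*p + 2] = -24*p^2 - 6*p + 4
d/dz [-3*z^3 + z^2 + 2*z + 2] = -9*z^2 + 2*z + 2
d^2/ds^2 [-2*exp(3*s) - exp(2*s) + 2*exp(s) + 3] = (-18*exp(2*s) - 4*exp(s) + 2)*exp(s)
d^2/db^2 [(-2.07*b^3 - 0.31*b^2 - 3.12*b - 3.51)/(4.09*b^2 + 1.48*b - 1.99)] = (-5.6843418860808e-14*b^5 - 143.39449*b^3 - 330.853128*b^2 - 329.028786*b - 93.3464)/(68.417929*b^6 + 74.272764*b^5 - 72.990549*b^4 - 69.033416*b^3 + 35.513739*b^2 + 17.582844*b - 7.880599)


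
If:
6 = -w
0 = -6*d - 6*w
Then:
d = 6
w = -6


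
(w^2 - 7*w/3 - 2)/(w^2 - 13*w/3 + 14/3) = (3*w^2 - 7*w - 6)/(3*w^2 - 13*w + 14)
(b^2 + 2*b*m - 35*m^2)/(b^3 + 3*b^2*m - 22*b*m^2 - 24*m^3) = (b^2 + 2*b*m - 35*m^2)/(b^3 + 3*b^2*m - 22*b*m^2 - 24*m^3)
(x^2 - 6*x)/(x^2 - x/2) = 2*(x - 6)/(2*x - 1)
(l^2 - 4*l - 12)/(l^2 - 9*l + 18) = (l + 2)/(l - 3)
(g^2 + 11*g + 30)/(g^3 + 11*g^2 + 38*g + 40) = (g + 6)/(g^2 + 6*g + 8)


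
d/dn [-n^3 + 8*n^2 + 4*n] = -3*n^2 + 16*n + 4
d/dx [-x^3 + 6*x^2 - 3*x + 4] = -3*x^2 + 12*x - 3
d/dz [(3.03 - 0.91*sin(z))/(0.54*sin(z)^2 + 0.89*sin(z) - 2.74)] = (0.4914*sin(z)^2 - 3.2724*sin(z) - 0.2033)*cos(z)/(0.2916*sin(z)^4 + 0.9612*sin(z)^3 - 2.1671*sin(z)^2 - 4.8772*sin(z) + 7.5076)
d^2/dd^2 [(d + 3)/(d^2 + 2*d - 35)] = 2*(4*(d + 1)^2*(d + 3) - (3*d + 5)*(d^2 + 2*d - 35))/(d^2 + 2*d - 35)^3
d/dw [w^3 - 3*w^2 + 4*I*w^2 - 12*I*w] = 3*w^2 + w*(-6 + 8*I) - 12*I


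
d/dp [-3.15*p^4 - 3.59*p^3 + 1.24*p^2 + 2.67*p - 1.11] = -12.6*p^3 - 10.77*p^2 + 2.48*p + 2.67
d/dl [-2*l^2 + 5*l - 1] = 5 - 4*l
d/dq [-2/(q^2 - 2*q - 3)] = 4*(q - 1)/(-q^2 + 2*q + 3)^2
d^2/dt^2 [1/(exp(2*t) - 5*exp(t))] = ((5 - 4*exp(t))*(exp(t) - 5) + 2*(2*exp(t) - 5)^2)*exp(-t)/(exp(t) - 5)^3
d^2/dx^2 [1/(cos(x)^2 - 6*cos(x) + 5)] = (-8*sin(x)^4 + 36*sin(x)^2 - 105*cos(x) + 9*cos(3*x) + 96)/(2*(cos(x) - 5)^3*(cos(x) - 1)^3)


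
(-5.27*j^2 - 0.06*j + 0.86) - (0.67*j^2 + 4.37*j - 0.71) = -5.94*j^2 - 4.43*j + 1.57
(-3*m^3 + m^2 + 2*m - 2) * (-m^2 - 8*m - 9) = 3*m^5 + 23*m^4 + 17*m^3 - 23*m^2 - 2*m + 18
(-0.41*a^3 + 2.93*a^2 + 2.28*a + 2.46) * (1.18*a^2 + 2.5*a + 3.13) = -0.4838*a^5 + 2.4324*a^4 + 8.7321*a^3 + 17.7737*a^2 + 13.2864*a + 7.6998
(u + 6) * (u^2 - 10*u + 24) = u^3 - 4*u^2 - 36*u + 144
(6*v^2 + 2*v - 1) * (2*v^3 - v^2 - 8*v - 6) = 12*v^5 - 2*v^4 - 52*v^3 - 51*v^2 - 4*v + 6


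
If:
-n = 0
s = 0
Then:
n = 0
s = 0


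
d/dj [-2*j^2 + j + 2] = 1 - 4*j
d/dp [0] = 0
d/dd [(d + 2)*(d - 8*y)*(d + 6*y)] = 3*d^2 - 4*d*y + 4*d - 48*y^2 - 4*y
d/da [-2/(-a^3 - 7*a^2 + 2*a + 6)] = 2*(-3*a^2 - 14*a + 2)/(a^3 + 7*a^2 - 2*a - 6)^2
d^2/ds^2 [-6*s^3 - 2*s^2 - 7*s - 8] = -36*s - 4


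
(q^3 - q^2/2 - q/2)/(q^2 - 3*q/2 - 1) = q*(q - 1)/(q - 2)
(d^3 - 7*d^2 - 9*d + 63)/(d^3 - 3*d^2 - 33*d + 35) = (d^2 - 9)/(d^2 + 4*d - 5)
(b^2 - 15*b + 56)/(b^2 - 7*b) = (b - 8)/b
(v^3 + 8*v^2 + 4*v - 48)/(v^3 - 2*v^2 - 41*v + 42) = (v^2 + 2*v - 8)/(v^2 - 8*v + 7)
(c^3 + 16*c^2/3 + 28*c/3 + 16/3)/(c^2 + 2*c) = c + 10/3 + 8/(3*c)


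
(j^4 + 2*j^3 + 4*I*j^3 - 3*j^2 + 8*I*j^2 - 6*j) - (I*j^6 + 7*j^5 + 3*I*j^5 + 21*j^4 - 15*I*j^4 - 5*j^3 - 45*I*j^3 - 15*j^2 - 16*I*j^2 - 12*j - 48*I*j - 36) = -I*j^6 - 7*j^5 - 3*I*j^5 - 20*j^4 + 15*I*j^4 + 7*j^3 + 49*I*j^3 + 12*j^2 + 24*I*j^2 + 6*j + 48*I*j + 36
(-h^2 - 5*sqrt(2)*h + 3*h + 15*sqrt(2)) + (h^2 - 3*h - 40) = -5*sqrt(2)*h - 40 + 15*sqrt(2)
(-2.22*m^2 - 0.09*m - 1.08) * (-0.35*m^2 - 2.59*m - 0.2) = 0.777*m^4 + 5.7813*m^3 + 1.0551*m^2 + 2.8152*m + 0.216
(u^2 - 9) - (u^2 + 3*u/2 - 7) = -3*u/2 - 2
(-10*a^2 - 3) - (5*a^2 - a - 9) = -15*a^2 + a + 6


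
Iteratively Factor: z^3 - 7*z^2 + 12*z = (z - 4)*(z^2 - 3*z) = (z - 4)*(z - 3)*(z)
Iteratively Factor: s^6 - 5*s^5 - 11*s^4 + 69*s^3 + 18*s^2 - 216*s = (s - 4)*(s^5 - s^4 - 15*s^3 + 9*s^2 + 54*s) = (s - 4)*(s - 3)*(s^4 + 2*s^3 - 9*s^2 - 18*s) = (s - 4)*(s - 3)*(s + 3)*(s^3 - s^2 - 6*s) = (s - 4)*(s - 3)*(s + 2)*(s + 3)*(s^2 - 3*s) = s*(s - 4)*(s - 3)*(s + 2)*(s + 3)*(s - 3)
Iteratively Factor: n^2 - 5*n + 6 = (n - 2)*(n - 3)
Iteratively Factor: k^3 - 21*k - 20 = (k + 1)*(k^2 - k - 20) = (k - 5)*(k + 1)*(k + 4)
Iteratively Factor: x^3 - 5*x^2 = (x)*(x^2 - 5*x) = x^2*(x - 5)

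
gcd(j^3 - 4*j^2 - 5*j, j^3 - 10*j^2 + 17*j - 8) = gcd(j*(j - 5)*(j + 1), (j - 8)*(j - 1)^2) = 1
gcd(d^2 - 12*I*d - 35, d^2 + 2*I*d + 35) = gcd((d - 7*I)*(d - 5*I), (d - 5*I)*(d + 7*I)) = d - 5*I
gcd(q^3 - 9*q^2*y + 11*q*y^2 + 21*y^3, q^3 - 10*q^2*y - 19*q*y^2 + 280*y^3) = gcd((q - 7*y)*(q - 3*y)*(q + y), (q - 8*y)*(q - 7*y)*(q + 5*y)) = -q + 7*y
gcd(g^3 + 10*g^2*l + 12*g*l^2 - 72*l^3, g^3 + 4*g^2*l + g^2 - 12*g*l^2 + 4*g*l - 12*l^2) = g^2 + 4*g*l - 12*l^2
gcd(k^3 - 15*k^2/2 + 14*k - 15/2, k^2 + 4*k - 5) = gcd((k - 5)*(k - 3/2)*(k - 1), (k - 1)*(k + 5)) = k - 1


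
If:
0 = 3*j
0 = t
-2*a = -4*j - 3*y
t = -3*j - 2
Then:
No Solution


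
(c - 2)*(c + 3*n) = c^2 + 3*c*n - 2*c - 6*n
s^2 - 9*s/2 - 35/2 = (s - 7)*(s + 5/2)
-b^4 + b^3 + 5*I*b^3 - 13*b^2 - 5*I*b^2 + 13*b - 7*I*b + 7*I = (b - 7*I)*(b + I)*(-I*b + 1)*(-I*b + I)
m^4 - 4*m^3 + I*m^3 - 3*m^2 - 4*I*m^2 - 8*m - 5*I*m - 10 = (m - 5)*(m + 1)*(m - I)*(m + 2*I)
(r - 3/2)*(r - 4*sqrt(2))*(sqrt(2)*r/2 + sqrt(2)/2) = sqrt(2)*r^3/2 - 4*r^2 - sqrt(2)*r^2/4 - 3*sqrt(2)*r/4 + 2*r + 6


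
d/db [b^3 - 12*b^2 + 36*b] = 3*b^2 - 24*b + 36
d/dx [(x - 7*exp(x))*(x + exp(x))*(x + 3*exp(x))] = -3*x^2*exp(x) + 3*x^2 - 50*x*exp(2*x) - 6*x*exp(x) - 63*exp(3*x) - 25*exp(2*x)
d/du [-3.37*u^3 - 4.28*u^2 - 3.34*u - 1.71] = -10.11*u^2 - 8.56*u - 3.34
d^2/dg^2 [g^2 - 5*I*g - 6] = 2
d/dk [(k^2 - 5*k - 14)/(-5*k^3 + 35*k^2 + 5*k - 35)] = (k^2 + 4*k + 1)/(5*(k^4 - 2*k^2 + 1))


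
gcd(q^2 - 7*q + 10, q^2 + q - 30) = q - 5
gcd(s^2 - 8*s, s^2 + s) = s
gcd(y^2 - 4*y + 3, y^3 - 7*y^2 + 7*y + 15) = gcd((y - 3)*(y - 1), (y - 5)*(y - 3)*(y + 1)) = y - 3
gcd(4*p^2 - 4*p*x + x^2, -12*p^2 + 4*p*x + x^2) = -2*p + x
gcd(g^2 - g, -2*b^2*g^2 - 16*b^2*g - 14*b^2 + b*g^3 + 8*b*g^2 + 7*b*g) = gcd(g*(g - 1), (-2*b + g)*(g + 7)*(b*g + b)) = 1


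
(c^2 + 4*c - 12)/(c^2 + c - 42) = (c^2 + 4*c - 12)/(c^2 + c - 42)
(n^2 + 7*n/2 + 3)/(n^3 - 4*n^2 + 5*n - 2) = (n^2 + 7*n/2 + 3)/(n^3 - 4*n^2 + 5*n - 2)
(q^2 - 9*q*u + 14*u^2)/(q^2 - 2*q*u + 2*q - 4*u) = (q - 7*u)/(q + 2)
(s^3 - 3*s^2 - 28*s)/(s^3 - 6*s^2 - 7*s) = (s + 4)/(s + 1)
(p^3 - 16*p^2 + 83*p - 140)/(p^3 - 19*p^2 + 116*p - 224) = (p - 5)/(p - 8)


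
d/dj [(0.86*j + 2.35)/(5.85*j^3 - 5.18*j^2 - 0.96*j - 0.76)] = (-10.062*j^3 - 36.7877*j^2 + 24.346*j + 1.6024)/(34.2225*j^6 - 60.606*j^5 + 15.6004*j^4 + 1.0536*j^3 + 8.7952*j^2 + 1.4592*j + 0.5776)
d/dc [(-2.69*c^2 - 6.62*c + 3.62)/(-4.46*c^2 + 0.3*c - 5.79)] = (-30.3322*c^2 + 63.4406*c + 37.2438)/(19.8916*c^4 - 2.676*c^3 + 51.7368*c^2 - 3.474*c + 33.5241)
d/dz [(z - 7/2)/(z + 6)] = 19/(2*(z + 6)^2)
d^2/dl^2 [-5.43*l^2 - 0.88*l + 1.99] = -10.8600000000000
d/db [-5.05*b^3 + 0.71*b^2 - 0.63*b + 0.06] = -15.15*b^2 + 1.42*b - 0.63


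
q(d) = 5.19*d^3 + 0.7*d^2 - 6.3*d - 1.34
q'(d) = 15.57*d^2 + 1.4*d - 6.3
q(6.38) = 1334.77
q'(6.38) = 636.40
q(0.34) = -3.20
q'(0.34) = -4.02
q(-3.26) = -153.18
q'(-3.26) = 154.61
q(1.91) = 25.34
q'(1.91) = 53.17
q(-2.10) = -33.09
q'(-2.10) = 59.42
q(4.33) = 405.84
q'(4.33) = 291.68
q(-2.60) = -71.45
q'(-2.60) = 95.31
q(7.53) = 2206.82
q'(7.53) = 887.08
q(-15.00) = -17265.59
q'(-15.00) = 3475.95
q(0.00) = -1.34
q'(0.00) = -6.30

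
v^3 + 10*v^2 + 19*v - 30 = (v - 1)*(v + 5)*(v + 6)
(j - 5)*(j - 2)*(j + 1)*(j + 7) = j^4 + j^3 - 39*j^2 + 31*j + 70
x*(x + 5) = x^2 + 5*x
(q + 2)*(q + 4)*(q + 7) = q^3 + 13*q^2 + 50*q + 56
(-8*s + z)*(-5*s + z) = 40*s^2 - 13*s*z + z^2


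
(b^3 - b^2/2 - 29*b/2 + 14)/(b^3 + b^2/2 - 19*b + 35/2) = (b + 4)/(b + 5)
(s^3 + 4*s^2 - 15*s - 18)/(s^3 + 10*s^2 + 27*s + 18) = (s - 3)/(s + 3)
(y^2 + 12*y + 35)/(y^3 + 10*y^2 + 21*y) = (y + 5)/(y*(y + 3))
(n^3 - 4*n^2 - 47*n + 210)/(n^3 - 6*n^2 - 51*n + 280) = (n - 6)/(n - 8)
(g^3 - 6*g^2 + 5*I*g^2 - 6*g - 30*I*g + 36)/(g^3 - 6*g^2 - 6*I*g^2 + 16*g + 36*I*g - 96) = (g + 3*I)/(g - 8*I)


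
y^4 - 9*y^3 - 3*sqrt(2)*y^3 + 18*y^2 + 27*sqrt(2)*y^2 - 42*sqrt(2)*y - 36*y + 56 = (y - 7)*(y - 2)*(y - 2*sqrt(2))*(y - sqrt(2))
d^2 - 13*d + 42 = (d - 7)*(d - 6)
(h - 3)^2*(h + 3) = h^3 - 3*h^2 - 9*h + 27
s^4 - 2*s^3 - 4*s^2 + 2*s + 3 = (s - 3)*(s - 1)*(s + 1)^2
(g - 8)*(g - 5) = g^2 - 13*g + 40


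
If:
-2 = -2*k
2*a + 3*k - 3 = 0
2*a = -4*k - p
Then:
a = 0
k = 1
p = -4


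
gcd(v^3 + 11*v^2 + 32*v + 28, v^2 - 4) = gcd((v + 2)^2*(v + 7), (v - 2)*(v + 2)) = v + 2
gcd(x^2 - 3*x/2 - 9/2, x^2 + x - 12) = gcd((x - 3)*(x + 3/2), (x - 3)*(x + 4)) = x - 3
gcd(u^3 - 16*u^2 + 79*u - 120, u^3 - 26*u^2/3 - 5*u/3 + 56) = u^2 - 11*u + 24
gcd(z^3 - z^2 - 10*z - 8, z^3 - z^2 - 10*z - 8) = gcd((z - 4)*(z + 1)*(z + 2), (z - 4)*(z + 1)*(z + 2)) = z^3 - z^2 - 10*z - 8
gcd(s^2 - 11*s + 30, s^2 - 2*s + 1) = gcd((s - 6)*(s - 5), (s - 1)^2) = 1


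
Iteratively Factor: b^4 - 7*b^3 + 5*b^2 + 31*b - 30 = (b + 2)*(b^3 - 9*b^2 + 23*b - 15) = (b - 3)*(b + 2)*(b^2 - 6*b + 5) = (b - 3)*(b - 1)*(b + 2)*(b - 5)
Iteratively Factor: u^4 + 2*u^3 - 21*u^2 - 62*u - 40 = (u + 1)*(u^3 + u^2 - 22*u - 40) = (u - 5)*(u + 1)*(u^2 + 6*u + 8) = (u - 5)*(u + 1)*(u + 4)*(u + 2)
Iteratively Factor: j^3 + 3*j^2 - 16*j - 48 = (j - 4)*(j^2 + 7*j + 12) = (j - 4)*(j + 4)*(j + 3)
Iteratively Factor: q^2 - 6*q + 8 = (q - 4)*(q - 2)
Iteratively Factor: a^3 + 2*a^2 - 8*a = (a - 2)*(a^2 + 4*a) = (a - 2)*(a + 4)*(a)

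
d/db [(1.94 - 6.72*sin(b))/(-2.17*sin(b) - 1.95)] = 17.3138*cos(b)/(2.17*sin(b) + 1.95)^2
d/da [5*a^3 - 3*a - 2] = 15*a^2 - 3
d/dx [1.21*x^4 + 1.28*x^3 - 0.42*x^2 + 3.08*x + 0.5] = 4.84*x^3 + 3.84*x^2 - 0.84*x + 3.08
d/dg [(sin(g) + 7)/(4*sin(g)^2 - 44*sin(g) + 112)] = (-14*sin(g) + cos(g)^2 + 104)*cos(g)/(4*(sin(g)^2 - 11*sin(g) + 28)^2)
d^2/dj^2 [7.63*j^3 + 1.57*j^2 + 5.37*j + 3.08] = 45.78*j + 3.14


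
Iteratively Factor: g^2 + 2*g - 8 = (g - 2)*(g + 4)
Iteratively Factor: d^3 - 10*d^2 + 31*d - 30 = (d - 5)*(d^2 - 5*d + 6) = (d - 5)*(d - 2)*(d - 3)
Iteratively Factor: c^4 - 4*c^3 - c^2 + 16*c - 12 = (c - 3)*(c^3 - c^2 - 4*c + 4) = (c - 3)*(c + 2)*(c^2 - 3*c + 2) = (c - 3)*(c - 2)*(c + 2)*(c - 1)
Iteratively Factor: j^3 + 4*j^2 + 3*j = (j + 1)*(j^2 + 3*j) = (j + 1)*(j + 3)*(j)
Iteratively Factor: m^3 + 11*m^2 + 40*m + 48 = (m + 4)*(m^2 + 7*m + 12) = (m + 4)^2*(m + 3)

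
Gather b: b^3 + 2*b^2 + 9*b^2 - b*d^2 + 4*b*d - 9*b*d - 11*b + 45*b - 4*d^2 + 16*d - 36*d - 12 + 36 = b^3 + 11*b^2 + b*(-d^2 - 5*d + 34) - 4*d^2 - 20*d + 24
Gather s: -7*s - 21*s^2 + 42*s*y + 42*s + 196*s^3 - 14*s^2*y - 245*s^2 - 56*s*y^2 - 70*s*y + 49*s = 196*s^3 + s^2*(-14*y - 266) + s*(-56*y^2 - 28*y + 84)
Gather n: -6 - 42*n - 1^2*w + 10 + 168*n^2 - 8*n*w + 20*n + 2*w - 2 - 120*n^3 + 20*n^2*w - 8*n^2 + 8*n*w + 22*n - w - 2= -120*n^3 + n^2*(20*w + 160)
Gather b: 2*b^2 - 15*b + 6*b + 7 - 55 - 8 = 2*b^2 - 9*b - 56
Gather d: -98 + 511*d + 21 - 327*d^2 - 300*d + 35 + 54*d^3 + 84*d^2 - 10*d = 54*d^3 - 243*d^2 + 201*d - 42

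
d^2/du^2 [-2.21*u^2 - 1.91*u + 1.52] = -4.42000000000000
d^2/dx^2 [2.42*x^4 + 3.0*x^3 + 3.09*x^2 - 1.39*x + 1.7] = 29.04*x^2 + 18.0*x + 6.18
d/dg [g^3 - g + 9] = 3*g^2 - 1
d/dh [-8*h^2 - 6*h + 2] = -16*h - 6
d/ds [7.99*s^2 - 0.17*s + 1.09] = 15.98*s - 0.17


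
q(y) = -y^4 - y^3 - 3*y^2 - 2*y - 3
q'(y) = -4*y^3 - 3*y^2 - 6*y - 2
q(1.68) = -27.53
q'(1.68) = -39.51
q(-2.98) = -76.08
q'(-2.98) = 95.09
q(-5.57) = -874.67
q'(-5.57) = 629.58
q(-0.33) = -2.64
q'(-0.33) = -0.20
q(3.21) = -179.58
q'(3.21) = -184.48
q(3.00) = -144.00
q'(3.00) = -155.00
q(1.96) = -40.73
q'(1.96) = -55.40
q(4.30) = -488.46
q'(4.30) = -401.30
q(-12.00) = -19419.00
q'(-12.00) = 6550.00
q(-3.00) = -78.00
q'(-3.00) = 97.00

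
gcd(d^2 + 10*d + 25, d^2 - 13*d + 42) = 1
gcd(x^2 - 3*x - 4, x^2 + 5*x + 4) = x + 1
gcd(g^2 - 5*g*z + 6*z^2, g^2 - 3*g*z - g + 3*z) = -g + 3*z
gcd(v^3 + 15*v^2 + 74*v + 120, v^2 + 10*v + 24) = v^2 + 10*v + 24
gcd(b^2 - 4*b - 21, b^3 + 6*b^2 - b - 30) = b + 3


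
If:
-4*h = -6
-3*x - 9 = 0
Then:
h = 3/2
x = -3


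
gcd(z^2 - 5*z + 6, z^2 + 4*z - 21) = z - 3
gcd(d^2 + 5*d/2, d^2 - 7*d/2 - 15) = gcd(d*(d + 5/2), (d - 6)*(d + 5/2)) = d + 5/2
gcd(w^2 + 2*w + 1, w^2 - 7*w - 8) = w + 1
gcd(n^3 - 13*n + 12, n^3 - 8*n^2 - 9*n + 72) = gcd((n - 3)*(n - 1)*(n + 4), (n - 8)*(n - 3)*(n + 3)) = n - 3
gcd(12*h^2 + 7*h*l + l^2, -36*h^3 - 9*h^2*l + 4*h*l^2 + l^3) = 12*h^2 + 7*h*l + l^2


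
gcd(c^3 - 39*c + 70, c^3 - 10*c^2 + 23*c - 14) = c - 2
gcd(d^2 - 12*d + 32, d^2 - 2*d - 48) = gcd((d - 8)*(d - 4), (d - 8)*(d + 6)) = d - 8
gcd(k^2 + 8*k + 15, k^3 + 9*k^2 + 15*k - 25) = k + 5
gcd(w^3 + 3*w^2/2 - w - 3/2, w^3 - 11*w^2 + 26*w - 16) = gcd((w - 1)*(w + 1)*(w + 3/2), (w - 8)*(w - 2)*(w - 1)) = w - 1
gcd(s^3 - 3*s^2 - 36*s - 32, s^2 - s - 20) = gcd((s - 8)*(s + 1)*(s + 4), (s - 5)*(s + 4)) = s + 4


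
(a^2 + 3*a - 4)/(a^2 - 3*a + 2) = (a + 4)/(a - 2)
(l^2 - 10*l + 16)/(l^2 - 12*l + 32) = (l - 2)/(l - 4)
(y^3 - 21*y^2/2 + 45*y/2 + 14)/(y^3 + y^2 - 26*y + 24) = (2*y^2 - 13*y - 7)/(2*(y^2 + 5*y - 6))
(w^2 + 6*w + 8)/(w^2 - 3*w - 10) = (w + 4)/(w - 5)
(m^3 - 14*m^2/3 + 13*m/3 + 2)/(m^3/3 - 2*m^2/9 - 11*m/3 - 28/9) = 3*(-3*m^3 + 14*m^2 - 13*m - 6)/(-3*m^3 + 2*m^2 + 33*m + 28)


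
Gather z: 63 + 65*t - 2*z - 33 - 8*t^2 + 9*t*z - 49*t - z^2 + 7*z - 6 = -8*t^2 + 16*t - z^2 + z*(9*t + 5) + 24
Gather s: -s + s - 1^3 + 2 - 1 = 0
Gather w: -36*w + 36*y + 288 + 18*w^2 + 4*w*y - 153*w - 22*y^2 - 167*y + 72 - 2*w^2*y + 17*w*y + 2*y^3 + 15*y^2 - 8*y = w^2*(18 - 2*y) + w*(21*y - 189) + 2*y^3 - 7*y^2 - 139*y + 360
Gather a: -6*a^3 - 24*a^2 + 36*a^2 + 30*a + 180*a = -6*a^3 + 12*a^2 + 210*a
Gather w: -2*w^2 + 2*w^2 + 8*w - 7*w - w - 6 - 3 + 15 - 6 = 0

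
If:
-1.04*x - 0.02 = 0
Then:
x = -0.02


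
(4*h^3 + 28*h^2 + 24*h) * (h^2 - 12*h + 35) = 4*h^5 - 20*h^4 - 172*h^3 + 692*h^2 + 840*h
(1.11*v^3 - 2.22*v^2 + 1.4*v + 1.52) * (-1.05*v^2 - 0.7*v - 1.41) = -1.1655*v^5 + 1.554*v^4 - 1.4811*v^3 + 0.5542*v^2 - 3.038*v - 2.1432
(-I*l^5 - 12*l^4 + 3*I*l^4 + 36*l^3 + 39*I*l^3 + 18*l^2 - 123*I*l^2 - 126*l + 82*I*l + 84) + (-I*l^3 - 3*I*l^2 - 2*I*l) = -I*l^5 - 12*l^4 + 3*I*l^4 + 36*l^3 + 38*I*l^3 + 18*l^2 - 126*I*l^2 - 126*l + 80*I*l + 84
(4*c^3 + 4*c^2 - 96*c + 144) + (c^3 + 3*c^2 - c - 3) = 5*c^3 + 7*c^2 - 97*c + 141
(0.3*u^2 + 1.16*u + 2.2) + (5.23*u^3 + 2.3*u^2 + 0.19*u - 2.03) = 5.23*u^3 + 2.6*u^2 + 1.35*u + 0.17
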